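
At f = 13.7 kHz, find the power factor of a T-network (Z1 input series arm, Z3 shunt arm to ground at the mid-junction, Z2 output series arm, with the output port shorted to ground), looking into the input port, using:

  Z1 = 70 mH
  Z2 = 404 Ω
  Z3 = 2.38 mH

Step 1 — Angular frequency: ω = 2π·f = 2π·1.37e+04 = 8.608e+04 rad/s.
Step 2 — Component impedances:
  Z1: Z = jωL = j·8.608e+04·0.07 = 0 + j6026 Ω
  Z2: Z = R = 404 Ω
  Z3: Z = jωL = j·8.608e+04·0.00238 = 0 + j204.9 Ω
Step 3 — With the output port shorted to ground, the output series arm Z2 runs from the junction to ground; the shunt arm Z3 also runs from the junction to ground. They appear in parallel: Z3 || Z2 = 82.64 + j163 Ω.
Step 4 — Series with input arm Z1: Z_in = Z1 + (Z3 || Z2) = 82.64 + j6189 Ω = 6189∠89.2° Ω.
Step 5 — Power factor: PF = cos(φ) = Re(Z)/|Z| = 82.64/6189 = 0.01335.
Step 6 — Type: Im(Z) = 6189 ⇒ lagging (phase φ = 89.2°).

PF = 0.01335 (lagging, φ = 89.2°)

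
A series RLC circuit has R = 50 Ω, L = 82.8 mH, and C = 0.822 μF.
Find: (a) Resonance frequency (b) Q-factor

Step 1 — Resonance condition Im(Z)=0 gives ω₀ = 1/√(LC).
Step 2 — ω₀ = 1/√(0.0828·8.22e-07) = 3833 rad/s.
Step 3 — f₀ = ω₀/(2π) = 610.1 Hz.
Step 4 — Series Q: Q = ω₀L/R = 3833·0.0828/50 = 6.348.

(a) f₀ = 610.1 Hz  (b) Q = 6.348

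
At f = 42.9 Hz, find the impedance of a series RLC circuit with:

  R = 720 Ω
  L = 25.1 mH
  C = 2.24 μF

Step 1 — Angular frequency: ω = 2π·f = 2π·42.9 = 269.5 rad/s.
Step 2 — Component impedances:
  R: Z = R = 720 Ω
  L: Z = jωL = j·269.5·0.0251 = 0 + j6.766 Ω
  C: Z = 1/(jωC) = -j/(ω·C) = 0 - j1656 Ω
Step 3 — Series combination: Z_total = R + L + C = 720 - j1649 Ω = 1800∠-66.4° Ω.

Z = 720 - j1649 Ω = 1800∠-66.4° Ω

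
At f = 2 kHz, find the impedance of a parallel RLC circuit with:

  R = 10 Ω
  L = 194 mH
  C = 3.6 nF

Step 1 — Angular frequency: ω = 2π·f = 2π·2000 = 1.257e+04 rad/s.
Step 2 — Component impedances:
  R: Z = R = 10 Ω
  L: Z = jωL = j·1.257e+04·0.194 = 0 + j2438 Ω
  C: Z = 1/(jωC) = -j/(ω·C) = 0 - j2.21e+04 Ω
Step 3 — Parallel combination: 1/Z_total = 1/R + 1/L + 1/C; Z_total = 10 + j0.03649 Ω = 10∠0.2° Ω.

Z = 10 + j0.03649 Ω = 10∠0.2° Ω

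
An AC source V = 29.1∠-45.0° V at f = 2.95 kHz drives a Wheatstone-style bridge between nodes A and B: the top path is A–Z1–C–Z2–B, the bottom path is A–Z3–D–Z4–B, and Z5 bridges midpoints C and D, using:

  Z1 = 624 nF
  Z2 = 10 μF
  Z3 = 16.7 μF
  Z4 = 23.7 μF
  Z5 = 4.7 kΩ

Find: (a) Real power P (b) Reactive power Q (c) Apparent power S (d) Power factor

Step 1 — Angular frequency: ω = 2π·f = 2π·2950 = 1.854e+04 rad/s.
Step 2 — Component impedances:
  Z1: Z = 1/(jωC) = -j/(ω·C) = 0 - j86.46 Ω
  Z2: Z = 1/(jωC) = -j/(ω·C) = 0 - j5.395 Ω
  Z3: Z = 1/(jωC) = -j/(ω·C) = 0 - j3.231 Ω
  Z4: Z = 1/(jωC) = -j/(ω·C) = 0 - j2.276 Ω
  Z5: Z = R = 4700 Ω
Step 3 — Bridge requires nodal analysis (the Z5 bridge couples midpoints C and D, so the two paths cannot be reduced to a simple series/parallel combination). Setting node B to ground and injecting 1 A at node A, the 3-node admittance system at A, C, D solves to V_A = Z_AB = 0.0007223 - j5.196 Ω = 5.196∠-90.0° Ω.
Step 4 — Source phasor: V = 29.1∠-45.0° V = 20.58 - j20.58 V.
Step 5 — Current: I = V / Z = 3.961 + j3.96 A = 5.601∠45.0° A.
Step 6 — Complex power: S = V·I* = 0.02266 - j163 VA.
Step 7 — Real power: P = Re(S) = 0.02266 W.
Step 8 — Reactive power: Q = Im(S) = -163 VAR.
Step 9 — Apparent power: |S| = 163 VA.
Step 10 — Power factor: PF = P/|S| = 0.000139 (leading).

(a) P = 0.02266 W  (b) Q = -163 VAR  (c) S = 163 VA  (d) PF = 0.000139 (leading)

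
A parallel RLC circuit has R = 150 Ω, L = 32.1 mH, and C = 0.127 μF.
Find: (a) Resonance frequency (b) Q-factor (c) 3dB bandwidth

Step 1 — Resonance: ω₀ = 1/√(LC) = 1/√(0.0321·1.27e-07) = 1.566e+04 rad/s.
Step 2 — f₀ = ω₀/(2π) = 2493 Hz.
Step 3 — Parallel Q: Q = R/(ω₀L) = 150/(1.566e+04·0.0321) = 0.2984.
Step 4 — Bandwidth: Δω = ω₀/Q = 5.249e+04 rad/s; BW = Δω/(2π) = 8355 Hz.

(a) f₀ = 2493 Hz  (b) Q = 0.2984  (c) BW = 8355 Hz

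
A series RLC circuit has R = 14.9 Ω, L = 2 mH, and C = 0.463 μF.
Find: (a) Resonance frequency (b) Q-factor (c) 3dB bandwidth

Step 1 — Resonance: ω₀ = 1/√(LC) = 1/√(0.002·4.63e-07) = 3.286e+04 rad/s.
Step 2 — f₀ = ω₀/(2π) = 5230 Hz.
Step 3 — Series Q: Q = ω₀L/R = 3.286e+04·0.002/14.9 = 4.411.
Step 4 — Bandwidth: Δω = ω₀/Q = 7450 rad/s; BW = Δω/(2π) = 1186 Hz.

(a) f₀ = 5230 Hz  (b) Q = 4.411  (c) BW = 1186 Hz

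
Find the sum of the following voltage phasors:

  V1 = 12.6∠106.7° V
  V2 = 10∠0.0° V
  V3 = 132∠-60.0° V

Step 1 — Convert each phasor to rectangular form:
  V1 = 12.6·(cos(106.7°) + j·sin(106.7°)) = -3.621 + j12.07 V
  V2 = 10·(cos(0.0°) + j·sin(0.0°)) = 10 V
  V3 = 132·(cos(-60.0°) + j·sin(-60.0°)) = 66 - j114.3 V
Step 2 — Sum components: V_total = 72.38 - j102.2 V.
Step 3 — Convert to polar: |V_total| = 125.3 V, ∠V_total = -54.7°.

V_total = 125.3∠-54.7° V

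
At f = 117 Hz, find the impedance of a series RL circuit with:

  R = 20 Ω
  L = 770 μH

Step 1 — Angular frequency: ω = 2π·f = 2π·117 = 735.1 rad/s.
Step 2 — Component impedances:
  R: Z = R = 20 Ω
  L: Z = jωL = j·735.1·0.00077 = 0 + j0.5661 Ω
Step 3 — Series combination: Z_total = R + L = 20 + j0.5661 Ω = 20.01∠1.6° Ω.

Z = 20 + j0.5661 Ω = 20.01∠1.6° Ω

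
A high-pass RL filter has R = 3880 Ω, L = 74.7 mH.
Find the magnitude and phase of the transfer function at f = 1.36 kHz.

Step 1 — Angular frequency: ω = 2π·1360 = 8545 rad/s.
Step 2 — Transfer function: H(jω) = jωL/(R + jωL).
Step 3 — Numerator jωL = j·638.3; denominator R + jωL = 3880 + j638.3.
Step 4 — H = 0.02635 + j0.1602.
Step 5 — Magnitude: |H| = 0.1623 (-15.8 dB); phase: φ = 80.7°.

|H| = 0.1623 (-15.8 dB), φ = 80.7°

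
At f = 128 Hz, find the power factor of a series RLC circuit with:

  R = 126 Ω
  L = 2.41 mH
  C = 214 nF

Step 1 — Angular frequency: ω = 2π·f = 2π·128 = 804.2 rad/s.
Step 2 — Component impedances:
  R: Z = R = 126 Ω
  L: Z = jωL = j·804.2·0.00241 = 0 + j1.938 Ω
  C: Z = 1/(jωC) = -j/(ω·C) = 0 - j5810 Ω
Step 3 — Series combination: Z_total = R + L + C = 126 - j5808 Ω = 5810∠-88.8° Ω.
Step 4 — Power factor: PF = cos(φ) = Re(Z)/|Z| = 126/5810 = 0.02169.
Step 5 — Type: Im(Z) = -5808 ⇒ leading (phase φ = -88.8°).

PF = 0.02169 (leading, φ = -88.8°)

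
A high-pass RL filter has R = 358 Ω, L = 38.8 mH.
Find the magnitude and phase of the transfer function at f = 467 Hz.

Step 1 — Angular frequency: ω = 2π·467 = 2934 rad/s.
Step 2 — Transfer function: H(jω) = jωL/(R + jωL).
Step 3 — Numerator jωL = j·113.8; denominator R + jωL = 358 + j113.8.
Step 4 — H = 0.09184 + j0.2888.
Step 5 — Magnitude: |H| = 0.3031 (-10.4 dB); phase: φ = 72.4°.

|H| = 0.3031 (-10.4 dB), φ = 72.4°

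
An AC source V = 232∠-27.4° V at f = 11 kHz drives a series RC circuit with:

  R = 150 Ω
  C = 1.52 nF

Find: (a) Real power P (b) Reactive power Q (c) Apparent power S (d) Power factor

Step 1 — Angular frequency: ω = 2π·f = 2π·1.1e+04 = 6.912e+04 rad/s.
Step 2 — Component impedances:
  R: Z = R = 150 Ω
  C: Z = 1/(jωC) = -j/(ω·C) = 0 - j9519 Ω
Step 3 — Series combination: Z_total = R + C = 150 - j9519 Ω = 9520∠-89.1° Ω.
Step 4 — Source phasor: V = 232∠-27.4° V = 206 - j106.8 V.
Step 5 — Current: I = V / Z = 0.01155 + j0.02146 A = 0.02437∠61.7° A.
Step 6 — Complex power: S = V·I* = 0.08908 - j5.653 VA.
Step 7 — Real power: P = Re(S) = 0.08908 W.
Step 8 — Reactive power: Q = Im(S) = -5.653 VAR.
Step 9 — Apparent power: |S| = 5.654 VA.
Step 10 — Power factor: PF = P/|S| = 0.01576 (leading).

(a) P = 0.08908 W  (b) Q = -5.653 VAR  (c) S = 5.654 VA  (d) PF = 0.01576 (leading)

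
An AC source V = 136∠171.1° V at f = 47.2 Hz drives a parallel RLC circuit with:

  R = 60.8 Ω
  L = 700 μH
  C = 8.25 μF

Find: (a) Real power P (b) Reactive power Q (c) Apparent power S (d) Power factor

Step 1 — Angular frequency: ω = 2π·f = 2π·47.2 = 296.6 rad/s.
Step 2 — Component impedances:
  R: Z = R = 60.8 Ω
  L: Z = jωL = j·296.6·0.0007 = 0 + j0.2076 Ω
  C: Z = 1/(jωC) = -j/(ω·C) = 0 - j408.7 Ω
Step 3 — Parallel combination: 1/Z_total = 1/R + 1/L + 1/C; Z_total = 0.0007095 + j0.2077 Ω = 0.2077∠89.8° Ω.
Step 4 — Source phasor: V = 136∠171.1° V = -134.4 + j21.04 V.
Step 5 — Current: I = V / Z = 99.09 + j647.2 A = 654.8∠81.3° A.
Step 6 — Complex power: S = V·I* = 304.2 + j8.905e+04 VA.
Step 7 — Real power: P = Re(S) = 304.2 W.
Step 8 — Reactive power: Q = Im(S) = 8.905e+04 VAR.
Step 9 — Apparent power: |S| = 8.905e+04 VA.
Step 10 — Power factor: PF = P/|S| = 0.003416 (lagging).

(a) P = 304.2 W  (b) Q = 8.905e+04 VAR  (c) S = 8.905e+04 VA  (d) PF = 0.003416 (lagging)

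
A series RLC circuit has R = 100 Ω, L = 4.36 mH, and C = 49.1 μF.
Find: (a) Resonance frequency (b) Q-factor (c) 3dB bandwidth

Step 1 — Resonance condition Im(Z)=0 gives ω₀ = 1/√(LC).
Step 2 — ω₀ = 1/√(0.00436·4.91e-05) = 2161 rad/s.
Step 3 — f₀ = ω₀/(2π) = 344 Hz.
Step 4 — Series Q: Q = ω₀L/R = 2161·0.00436/100 = 0.09423.
Step 5 — 3dB bandwidth: Δω = ω₀/Q = 2.294e+04 rad/s; BW = Δω/(2π) = 3650 Hz.

(a) f₀ = 344 Hz  (b) Q = 0.09423  (c) BW = 3650 Hz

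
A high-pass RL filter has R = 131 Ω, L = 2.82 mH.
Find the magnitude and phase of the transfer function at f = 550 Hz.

Step 1 — Angular frequency: ω = 2π·550 = 3456 rad/s.
Step 2 — Transfer function: H(jω) = jωL/(R + jωL).
Step 3 — Numerator jωL = j·9.745; denominator R + jωL = 131 + j9.745.
Step 4 — H = 0.005504 + j0.07398.
Step 5 — Magnitude: |H| = 0.07419 (-22.6 dB); phase: φ = 85.7°.

|H| = 0.07419 (-22.6 dB), φ = 85.7°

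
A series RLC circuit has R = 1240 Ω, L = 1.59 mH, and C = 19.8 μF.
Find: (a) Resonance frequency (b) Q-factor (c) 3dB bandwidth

Step 1 — Resonance: ω₀ = 1/√(LC) = 1/√(0.00159·1.98e-05) = 5636 rad/s.
Step 2 — f₀ = ω₀/(2π) = 897 Hz.
Step 3 — Series Q: Q = ω₀L/R = 5636·0.00159/1240 = 0.007227.
Step 4 — Bandwidth: Δω = ω₀/Q = 7.799e+05 rad/s; BW = Δω/(2π) = 1.241e+05 Hz.

(a) f₀ = 897 Hz  (b) Q = 0.007227  (c) BW = 1.241e+05 Hz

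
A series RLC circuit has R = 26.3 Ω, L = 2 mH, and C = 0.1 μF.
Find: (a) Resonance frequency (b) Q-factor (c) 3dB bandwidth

Step 1 — Resonance condition Im(Z)=0 gives ω₀ = 1/√(LC).
Step 2 — ω₀ = 1/√(0.002·1e-07) = 7.071e+04 rad/s.
Step 3 — f₀ = ω₀/(2π) = 1.125e+04 Hz.
Step 4 — Series Q: Q = ω₀L/R = 7.071e+04·0.002/26.3 = 5.377.
Step 5 — 3dB bandwidth: Δω = ω₀/Q = 1.315e+04 rad/s; BW = Δω/(2π) = 2093 Hz.

(a) f₀ = 1.125e+04 Hz  (b) Q = 5.377  (c) BW = 2093 Hz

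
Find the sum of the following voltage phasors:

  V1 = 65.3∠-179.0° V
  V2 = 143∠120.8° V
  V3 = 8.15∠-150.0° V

Step 1 — Convert each phasor to rectangular form:
  V1 = 65.3·(cos(-179.0°) + j·sin(-179.0°)) = -65.29 - j1.14 V
  V2 = 143·(cos(120.8°) + j·sin(120.8°)) = -73.22 + j122.8 V
  V3 = 8.15·(cos(-150.0°) + j·sin(-150.0°)) = -7.058 - j4.075 V
Step 2 — Sum components: V_total = -145.6 + j117.6 V.
Step 3 — Convert to polar: |V_total| = 187.1 V, ∠V_total = 141.1°.

V_total = 187.1∠141.1° V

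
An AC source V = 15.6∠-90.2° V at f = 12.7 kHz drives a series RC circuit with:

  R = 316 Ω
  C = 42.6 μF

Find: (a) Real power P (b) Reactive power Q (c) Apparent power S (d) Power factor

Step 1 — Angular frequency: ω = 2π·f = 2π·1.27e+04 = 7.98e+04 rad/s.
Step 2 — Component impedances:
  R: Z = R = 316 Ω
  C: Z = 1/(jωC) = -j/(ω·C) = 0 - j0.2942 Ω
Step 3 — Series combination: Z_total = R + C = 316 - j0.2942 Ω = 316∠-0.1° Ω.
Step 4 — Source phasor: V = 15.6∠-90.2° V = -0.05445 - j15.6 V.
Step 5 — Current: I = V / Z = -0.0001264 - j0.04937 A = 0.04937∠-90.1° A.
Step 6 — Complex power: S = V·I* = 0.7701 - j0.0007169 VA.
Step 7 — Real power: P = Re(S) = 0.7701 W.
Step 8 — Reactive power: Q = Im(S) = -0.0007169 VAR.
Step 9 — Apparent power: |S| = 0.7701 VA.
Step 10 — Power factor: PF = P/|S| = 1 (leading).

(a) P = 0.7701 W  (b) Q = -0.0007169 VAR  (c) S = 0.7701 VA  (d) PF = 1 (leading)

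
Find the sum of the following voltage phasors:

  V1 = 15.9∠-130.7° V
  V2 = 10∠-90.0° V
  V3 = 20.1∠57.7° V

Step 1 — Convert each phasor to rectangular form:
  V1 = 15.9·(cos(-130.7°) + j·sin(-130.7°)) = -10.37 - j12.05 V
  V2 = 10·(cos(-90.0°) + j·sin(-90.0°)) = 0 - j10 V
  V3 = 20.1·(cos(57.7°) + j·sin(57.7°)) = 10.74 + j16.99 V
Step 2 — Sum components: V_total = 0.3721 - j5.065 V.
Step 3 — Convert to polar: |V_total| = 5.078 V, ∠V_total = -85.8°.

V_total = 5.078∠-85.8° V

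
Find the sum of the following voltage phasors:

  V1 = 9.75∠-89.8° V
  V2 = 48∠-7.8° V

Step 1 — Convert each phasor to rectangular form:
  V1 = 9.75·(cos(-89.8°) + j·sin(-89.8°)) = 0.03403 - j9.75 V
  V2 = 48·(cos(-7.8°) + j·sin(-7.8°)) = 47.56 - j6.514 V
Step 2 — Sum components: V_total = 47.59 - j16.26 V.
Step 3 — Convert to polar: |V_total| = 50.29 V, ∠V_total = -18.9°.

V_total = 50.29∠-18.9° V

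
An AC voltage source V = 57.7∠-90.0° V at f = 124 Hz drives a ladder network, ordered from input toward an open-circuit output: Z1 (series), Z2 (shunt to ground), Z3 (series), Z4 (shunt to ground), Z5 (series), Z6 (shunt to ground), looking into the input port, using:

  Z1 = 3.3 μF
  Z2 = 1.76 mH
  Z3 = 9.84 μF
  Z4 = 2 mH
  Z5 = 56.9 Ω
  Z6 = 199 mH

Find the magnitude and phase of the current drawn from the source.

Step 1 — Angular frequency: ω = 2π·f = 2π·124 = 779.1 rad/s.
Step 2 — Component impedances:
  Z1: Z = 1/(jωC) = -j/(ω·C) = 0 - j388.9 Ω
  Z2: Z = jωL = j·779.1·0.00176 = 0 + j1.371 Ω
  Z3: Z = 1/(jωC) = -j/(ω·C) = 0 - j130.4 Ω
  Z4: Z = jωL = j·779.1·0.002 = 0 + j1.558 Ω
  Z5: Z = R = 56.9 Ω
  Z6: Z = jωL = j·779.1·0.199 = 0 + j155 Ω
Step 3 — Ladder network (open output): work backward from the far end, alternating series and parallel combinations. Z_in = 5.754e-07 - j387.6 Ω = 387.6∠-90.0° Ω.
Step 4 — Source phasor: V = 57.7∠-90.0° V = 0 - j57.7 V.
Step 5 — Ohm's law: I = V / Z_total = (0 - j57.7) / (5.754e-07 - j387.6) = 0.1489 - j2.211e-10 A.
Step 6 — Convert to polar: |I| = 0.1489 A, ∠I = -0.0°.

I = 0.1489∠-0.0° A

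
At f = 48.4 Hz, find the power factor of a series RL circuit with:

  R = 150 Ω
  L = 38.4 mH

Step 1 — Angular frequency: ω = 2π·f = 2π·48.4 = 304.1 rad/s.
Step 2 — Component impedances:
  R: Z = R = 150 Ω
  L: Z = jωL = j·304.1·0.0384 = 0 + j11.68 Ω
Step 3 — Series combination: Z_total = R + L = 150 + j11.68 Ω = 150.5∠4.5° Ω.
Step 4 — Power factor: PF = cos(φ) = Re(Z)/|Z| = 150/150.45 = 0.997.
Step 5 — Type: Im(Z) = 11.68 ⇒ lagging (phase φ = 4.5°).

PF = 0.997 (lagging, φ = 4.5°)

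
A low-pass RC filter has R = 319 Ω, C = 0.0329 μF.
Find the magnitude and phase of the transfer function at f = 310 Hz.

Step 1 — Angular frequency: ω = 2π·310 = 1948 rad/s.
Step 2 — Transfer function: H(jω) = 1/(1 + jωRC).
Step 3 — Denominator: 1 + jωRC = 1 + j·1948·319·3.29e-08 = 1 + j0.02044.
Step 4 — H = 0.9996 - j0.02043.
Step 5 — Magnitude: |H| = 0.9998 (-0.0 dB); phase: φ = -1.2°.

|H| = 0.9998 (-0.0 dB), φ = -1.2°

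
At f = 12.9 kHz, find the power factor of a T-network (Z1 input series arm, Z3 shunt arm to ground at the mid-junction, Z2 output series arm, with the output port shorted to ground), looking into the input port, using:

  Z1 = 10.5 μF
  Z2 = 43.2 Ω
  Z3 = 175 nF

Step 1 — Angular frequency: ω = 2π·f = 2π·1.29e+04 = 8.105e+04 rad/s.
Step 2 — Component impedances:
  Z1: Z = 1/(jωC) = -j/(ω·C) = 0 - j1.175 Ω
  Z2: Z = R = 43.2 Ω
  Z3: Z = 1/(jωC) = -j/(ω·C) = 0 - j70.5 Ω
Step 3 — With the output port shorted to ground, the output series arm Z2 runs from the junction to ground; the shunt arm Z3 also runs from the junction to ground. They appear in parallel: Z3 || Z2 = 31.41 - j19.25 Ω.
Step 4 — Series with input arm Z1: Z_in = Z1 + (Z3 || Z2) = 31.41 - j20.42 Ω = 37.46∠-33.0° Ω.
Step 5 — Power factor: PF = cos(φ) = Re(Z)/|Z| = 31.407/37.462 = 0.8384.
Step 6 — Type: Im(Z) = -20.42 ⇒ leading (phase φ = -33.0°).

PF = 0.8384 (leading, φ = -33.0°)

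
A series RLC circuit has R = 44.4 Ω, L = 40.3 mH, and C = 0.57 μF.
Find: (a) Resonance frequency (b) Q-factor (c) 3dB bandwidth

Step 1 — Resonance condition Im(Z)=0 gives ω₀ = 1/√(LC).
Step 2 — ω₀ = 1/√(0.0403·5.7e-07) = 6598 rad/s.
Step 3 — f₀ = ω₀/(2π) = 1050 Hz.
Step 4 — Series Q: Q = ω₀L/R = 6598·0.0403/44.4 = 5.989.
Step 5 — 3dB bandwidth: Δω = ω₀/Q = 1102 rad/s; BW = Δω/(2π) = 175.3 Hz.

(a) f₀ = 1050 Hz  (b) Q = 5.989  (c) BW = 175.3 Hz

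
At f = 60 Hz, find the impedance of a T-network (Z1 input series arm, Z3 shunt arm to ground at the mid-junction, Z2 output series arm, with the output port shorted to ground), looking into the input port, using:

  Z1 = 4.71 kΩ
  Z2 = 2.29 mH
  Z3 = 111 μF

Step 1 — Angular frequency: ω = 2π·f = 2π·60 = 377 rad/s.
Step 2 — Component impedances:
  Z1: Z = R = 4710 Ω
  Z2: Z = jωL = j·377·0.00229 = 0 + j0.8633 Ω
  Z3: Z = 1/(jωC) = -j/(ω·C) = 0 - j23.9 Ω
Step 3 — With the output port shorted to ground, the output series arm Z2 runs from the junction to ground; the shunt arm Z3 also runs from the junction to ground. They appear in parallel: Z3 || Z2 = 0 + j0.8957 Ω.
Step 4 — Series with input arm Z1: Z_in = Z1 + (Z3 || Z2) = 4710 + j0.8957 Ω = 4710∠0.0° Ω.

Z = 4710 + j0.8957 Ω = 4710∠0.0° Ω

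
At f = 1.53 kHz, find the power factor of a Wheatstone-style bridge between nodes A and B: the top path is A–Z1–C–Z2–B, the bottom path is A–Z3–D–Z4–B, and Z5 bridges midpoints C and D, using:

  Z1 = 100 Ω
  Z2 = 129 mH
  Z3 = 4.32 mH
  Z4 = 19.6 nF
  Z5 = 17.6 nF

Step 1 — Angular frequency: ω = 2π·f = 2π·1530 = 9613 rad/s.
Step 2 — Component impedances:
  Z1: Z = R = 100 Ω
  Z2: Z = jωL = j·9613·0.129 = 0 + j1240 Ω
  Z3: Z = jωL = j·9613·0.00432 = 0 + j41.53 Ω
  Z4: Z = 1/(jωC) = -j/(ω·C) = 0 - j5307 Ω
  Z5: Z = 1/(jωC) = -j/(ω·C) = 0 - j5910 Ω
Step 3 — Bridge requires nodal analysis (the Z5 bridge couples midpoints C and D, so the two paths cannot be reduced to a simple series/parallel combination). Setting node B to ground and injecting 1 A at node A, the 3-node admittance system at A, C, D solves to V_A = Z_AB = 171.4 + j1615 Ω = 1624∠83.9° Ω.
Step 4 — Power factor: PF = cos(φ) = Re(Z)/|Z| = 171.4/1624 = 0.1055.
Step 5 — Type: Im(Z) = 1615 ⇒ lagging (phase φ = 83.9°).

PF = 0.1055 (lagging, φ = 83.9°)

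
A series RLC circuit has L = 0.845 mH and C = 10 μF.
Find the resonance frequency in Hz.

Step 1 — Resonance condition Im(Z)=0 gives ω₀ = 1/√(LC).
Step 2 — ω₀ = 1/√(0.000845·1e-05) = 1.088e+04 rad/s.
Step 3 — f₀ = ω₀/(2π) = 1731 Hz.

f₀ = 1731 Hz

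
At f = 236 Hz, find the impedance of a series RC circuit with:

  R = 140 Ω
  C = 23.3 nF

Step 1 — Angular frequency: ω = 2π·f = 2π·236 = 1483 rad/s.
Step 2 — Component impedances:
  R: Z = R = 140 Ω
  C: Z = 1/(jωC) = -j/(ω·C) = 0 - j2.894e+04 Ω
Step 3 — Series combination: Z_total = R + C = 140 - j2.894e+04 Ω = 2.894e+04∠-89.7° Ω.

Z = 140 - j2.894e+04 Ω = 2.894e+04∠-89.7° Ω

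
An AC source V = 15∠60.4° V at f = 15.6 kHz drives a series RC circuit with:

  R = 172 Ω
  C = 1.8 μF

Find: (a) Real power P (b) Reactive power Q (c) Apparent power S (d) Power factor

Step 1 — Angular frequency: ω = 2π·f = 2π·1.56e+04 = 9.802e+04 rad/s.
Step 2 — Component impedances:
  R: Z = R = 172 Ω
  C: Z = 1/(jωC) = -j/(ω·C) = 0 - j5.668 Ω
Step 3 — Series combination: Z_total = R + C = 172 - j5.668 Ω = 172.1∠-1.9° Ω.
Step 4 — Source phasor: V = 15∠60.4° V = 7.409 + j13.04 V.
Step 5 — Current: I = V / Z = 0.04053 + j0.07716 A = 0.08716∠62.3° A.
Step 6 — Complex power: S = V·I* = 1.307 - j0.04306 VA.
Step 7 — Real power: P = Re(S) = 1.307 W.
Step 8 — Reactive power: Q = Im(S) = -0.04306 VAR.
Step 9 — Apparent power: |S| = 1.307 VA.
Step 10 — Power factor: PF = P/|S| = 0.9995 (leading).

(a) P = 1.307 W  (b) Q = -0.04306 VAR  (c) S = 1.307 VA  (d) PF = 0.9995 (leading)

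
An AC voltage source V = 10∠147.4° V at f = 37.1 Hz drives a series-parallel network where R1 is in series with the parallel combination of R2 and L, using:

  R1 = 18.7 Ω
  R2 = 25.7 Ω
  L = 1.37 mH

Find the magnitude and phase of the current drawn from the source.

Step 1 — Angular frequency: ω = 2π·f = 2π·37.1 = 233.1 rad/s.
Step 2 — Component impedances:
  R1: Z = R = 18.7 Ω
  R2: Z = R = 25.7 Ω
  L: Z = jωL = j·233.1·0.00137 = 0 + j0.3194 Ω
Step 3 — Parallel branch: R2 || L = 1/(1/R2 + 1/L) = 0.003968 + j0.3193 Ω.
Step 4 — Series with R1: Z_total = R1 + (R2 || L) = 18.7 + j0.3193 Ω = 18.71∠1.0° Ω.
Step 5 — Source phasor: V = 10∠147.4° V = -8.425 + j5.388 V.
Step 6 — Ohm's law: I = V / Z_total = (-8.425 + j5.388) / (18.7 + j0.3193) = -0.4454 + j0.2957 A.
Step 7 — Convert to polar: |I| = 0.5346 A, ∠I = 146.4°.

I = 0.5346∠146.4° A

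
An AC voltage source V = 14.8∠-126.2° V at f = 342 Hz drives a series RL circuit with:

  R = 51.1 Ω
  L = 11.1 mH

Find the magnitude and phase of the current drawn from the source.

Step 1 — Angular frequency: ω = 2π·f = 2π·342 = 2149 rad/s.
Step 2 — Component impedances:
  R: Z = R = 51.1 Ω
  L: Z = jωL = j·2149·0.0111 = 0 + j23.85 Ω
Step 3 — Series combination: Z_total = R + L = 51.1 + j23.85 Ω = 56.39∠25.0° Ω.
Step 4 — Source phasor: V = 14.8∠-126.2° V = -8.741 - j11.94 V.
Step 5 — Ohm's law: I = V / Z_total = (-8.741 - j11.94) / (51.1 + j23.85) = -0.23 - j0.1263 A.
Step 6 — Convert to polar: |I| = 0.2624 A, ∠I = -151.2°.

I = 0.2624∠-151.2° A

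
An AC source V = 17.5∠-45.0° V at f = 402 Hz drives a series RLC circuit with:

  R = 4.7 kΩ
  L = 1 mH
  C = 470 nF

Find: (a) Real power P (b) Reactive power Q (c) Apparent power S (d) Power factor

Step 1 — Angular frequency: ω = 2π·f = 2π·402 = 2526 rad/s.
Step 2 — Component impedances:
  R: Z = R = 4700 Ω
  L: Z = jωL = j·2526·0.001 = 0 + j2.526 Ω
  C: Z = 1/(jωC) = -j/(ω·C) = 0 - j842.4 Ω
Step 3 — Series combination: Z_total = R + L + C = 4700 - j839.8 Ω = 4774∠-10.1° Ω.
Step 4 — Source phasor: V = 17.5∠-45.0° V = 12.37 - j12.37 V.
Step 5 — Current: I = V / Z = 0.003007 - j0.002095 A = 0.003665∠-34.9° A.
Step 6 — Complex power: S = V·I* = 0.06314 - j0.01128 VA.
Step 7 — Real power: P = Re(S) = 0.06314 W.
Step 8 — Reactive power: Q = Im(S) = -0.01128 VAR.
Step 9 — Apparent power: |S| = 0.06414 VA.
Step 10 — Power factor: PF = P/|S| = 0.9844 (leading).

(a) P = 0.06314 W  (b) Q = -0.01128 VAR  (c) S = 0.06414 VA  (d) PF = 0.9844 (leading)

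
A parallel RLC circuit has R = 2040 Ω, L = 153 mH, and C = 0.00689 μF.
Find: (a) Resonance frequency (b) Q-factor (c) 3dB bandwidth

Step 1 — Resonance: ω₀ = 1/√(LC) = 1/√(0.153·6.89e-09) = 3.08e+04 rad/s.
Step 2 — f₀ = ω₀/(2π) = 4902 Hz.
Step 3 — Parallel Q: Q = R/(ω₀L) = 2040/(3.08e+04·0.153) = 0.4329.
Step 4 — Bandwidth: Δω = ω₀/Q = 7.115e+04 rad/s; BW = Δω/(2π) = 1.132e+04 Hz.

(a) f₀ = 4902 Hz  (b) Q = 0.4329  (c) BW = 1.132e+04 Hz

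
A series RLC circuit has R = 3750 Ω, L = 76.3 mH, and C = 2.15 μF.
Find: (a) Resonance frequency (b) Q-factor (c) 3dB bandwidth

Step 1 — Resonance condition Im(Z)=0 gives ω₀ = 1/√(LC).
Step 2 — ω₀ = 1/√(0.0763·2.15e-06) = 2469 rad/s.
Step 3 — f₀ = ω₀/(2π) = 393 Hz.
Step 4 — Series Q: Q = ω₀L/R = 2469·0.0763/3750 = 0.05024.
Step 5 — 3dB bandwidth: Δω = ω₀/Q = 4.915e+04 rad/s; BW = Δω/(2π) = 7822 Hz.

(a) f₀ = 393 Hz  (b) Q = 0.05024  (c) BW = 7822 Hz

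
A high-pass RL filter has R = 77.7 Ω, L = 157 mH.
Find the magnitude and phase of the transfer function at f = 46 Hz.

Step 1 — Angular frequency: ω = 2π·46 = 289 rad/s.
Step 2 — Transfer function: H(jω) = jωL/(R + jωL).
Step 3 — Numerator jωL = j·45.38; denominator R + jωL = 77.7 + j45.38.
Step 4 — H = 0.2543 + j0.4355.
Step 5 — Magnitude: |H| = 0.5043 (-5.9 dB); phase: φ = 59.7°.

|H| = 0.5043 (-5.9 dB), φ = 59.7°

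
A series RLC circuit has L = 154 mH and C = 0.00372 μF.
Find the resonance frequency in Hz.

Step 1 — Resonance condition Im(Z)=0 gives ω₀ = 1/√(LC).
Step 2 — ω₀ = 1/√(0.154·3.72e-09) = 4.178e+04 rad/s.
Step 3 — f₀ = ω₀/(2π) = 6649 Hz.

f₀ = 6649 Hz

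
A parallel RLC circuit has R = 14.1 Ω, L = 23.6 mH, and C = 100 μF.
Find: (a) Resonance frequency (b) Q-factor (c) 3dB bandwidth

Step 1 — Resonance: ω₀ = 1/√(LC) = 1/√(0.0236·0.0001) = 650.9 rad/s.
Step 2 — f₀ = ω₀/(2π) = 103.6 Hz.
Step 3 — Parallel Q: Q = R/(ω₀L) = 14.1/(650.9·0.0236) = 0.9178.
Step 4 — Bandwidth: Δω = ω₀/Q = 709.2 rad/s; BW = Δω/(2π) = 112.9 Hz.

(a) f₀ = 103.6 Hz  (b) Q = 0.9178  (c) BW = 112.9 Hz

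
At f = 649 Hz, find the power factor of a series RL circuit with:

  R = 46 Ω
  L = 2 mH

Step 1 — Angular frequency: ω = 2π·f = 2π·649 = 4078 rad/s.
Step 2 — Component impedances:
  R: Z = R = 46 Ω
  L: Z = jωL = j·4078·0.002 = 0 + j8.156 Ω
Step 3 — Series combination: Z_total = R + L = 46 + j8.156 Ω = 46.72∠10.1° Ω.
Step 4 — Power factor: PF = cos(φ) = Re(Z)/|Z| = 46/46.72 = 0.9846.
Step 5 — Type: Im(Z) = 8.156 ⇒ lagging (phase φ = 10.1°).

PF = 0.9846 (lagging, φ = 10.1°)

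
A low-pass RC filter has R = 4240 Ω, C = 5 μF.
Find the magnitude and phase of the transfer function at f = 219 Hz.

Step 1 — Angular frequency: ω = 2π·219 = 1376 rad/s.
Step 2 — Transfer function: H(jω) = 1/(1 + jωRC).
Step 3 — Denominator: 1 + jωRC = 1 + j·1376·4240·5e-06 = 1 + j29.17.
Step 4 — H = 0.001174 - j0.03424.
Step 5 — Magnitude: |H| = 0.03426 (-29.3 dB); phase: φ = -88.0°.

|H| = 0.03426 (-29.3 dB), φ = -88.0°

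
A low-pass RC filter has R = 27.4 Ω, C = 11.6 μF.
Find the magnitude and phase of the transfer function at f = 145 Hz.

Step 1 — Angular frequency: ω = 2π·145 = 911.1 rad/s.
Step 2 — Transfer function: H(jω) = 1/(1 + jωRC).
Step 3 — Denominator: 1 + jωRC = 1 + j·911.1·27.4·1.16e-05 = 1 + j0.2896.
Step 4 — H = 0.9226 - j0.2672.
Step 5 — Magnitude: |H| = 0.9605 (-0.3 dB); phase: φ = -16.1°.

|H| = 0.9605 (-0.3 dB), φ = -16.1°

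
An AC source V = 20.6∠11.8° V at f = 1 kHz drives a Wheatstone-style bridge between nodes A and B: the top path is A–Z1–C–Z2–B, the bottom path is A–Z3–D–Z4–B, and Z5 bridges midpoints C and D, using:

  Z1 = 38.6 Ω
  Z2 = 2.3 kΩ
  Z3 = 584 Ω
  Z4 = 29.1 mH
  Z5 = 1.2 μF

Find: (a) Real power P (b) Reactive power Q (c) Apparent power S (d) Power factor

Step 1 — Angular frequency: ω = 2π·f = 2π·1000 = 6283 rad/s.
Step 2 — Component impedances:
  Z1: Z = R = 38.6 Ω
  Z2: Z = R = 2300 Ω
  Z3: Z = R = 584 Ω
  Z4: Z = jωL = j·6283·0.0291 = 0 + j182.8 Ω
  Z5: Z = 1/(jωC) = -j/(ω·C) = 0 - j132.6 Ω
Step 3 — Bridge requires nodal analysis (the Z5 bridge couples midpoints C and D, so the two paths cannot be reduced to a simple series/parallel combination). Setting node B to ground and injecting 1 A at node A, the 3-node admittance system at A, C, D solves to V_A = Z_AB = 61.43 + j69.79 Ω = 92.97∠48.6° Ω.
Step 4 — Source phasor: V = 20.6∠11.8° V = 20.16 + j4.213 V.
Step 5 — Current: I = V / Z = 0.1773 - j0.1329 A = 0.2216∠-36.8° A.
Step 6 — Complex power: S = V·I* = 3.016 + j3.426 VA.
Step 7 — Real power: P = Re(S) = 3.016 W.
Step 8 — Reactive power: Q = Im(S) = 3.426 VAR.
Step 9 — Apparent power: |S| = 4.564 VA.
Step 10 — Power factor: PF = P/|S| = 0.6607 (lagging).

(a) P = 3.016 W  (b) Q = 3.426 VAR  (c) S = 4.564 VA  (d) PF = 0.6607 (lagging)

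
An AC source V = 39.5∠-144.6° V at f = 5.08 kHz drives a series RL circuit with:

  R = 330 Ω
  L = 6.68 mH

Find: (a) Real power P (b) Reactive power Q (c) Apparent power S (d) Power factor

Step 1 — Angular frequency: ω = 2π·f = 2π·5080 = 3.192e+04 rad/s.
Step 2 — Component impedances:
  R: Z = R = 330 Ω
  L: Z = jωL = j·3.192e+04·0.00668 = 0 + j213.2 Ω
Step 3 — Series combination: Z_total = R + L = 330 + j213.2 Ω = 392.9∠32.9° Ω.
Step 4 — Source phasor: V = 39.5∠-144.6° V = -32.2 - j22.88 V.
Step 5 — Current: I = V / Z = -0.1004 - j0.004443 A = 0.1005∠-177.5° A.
Step 6 — Complex power: S = V·I* = 3.336 + j2.155 VA.
Step 7 — Real power: P = Re(S) = 3.336 W.
Step 8 — Reactive power: Q = Im(S) = 2.155 VAR.
Step 9 — Apparent power: |S| = 3.971 VA.
Step 10 — Power factor: PF = P/|S| = 0.8399 (lagging).

(a) P = 3.336 W  (b) Q = 2.155 VAR  (c) S = 3.971 VA  (d) PF = 0.8399 (lagging)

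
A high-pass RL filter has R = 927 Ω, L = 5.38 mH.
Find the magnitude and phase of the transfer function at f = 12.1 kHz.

Step 1 — Angular frequency: ω = 2π·1.21e+04 = 7.603e+04 rad/s.
Step 2 — Transfer function: H(jω) = jωL/(R + jωL).
Step 3 — Numerator jωL = j·409; denominator R + jωL = 927 + j409.
Step 4 — H = 0.163 + j0.3693.
Step 5 — Magnitude: |H| = 0.4037 (-7.9 dB); phase: φ = 66.2°.

|H| = 0.4037 (-7.9 dB), φ = 66.2°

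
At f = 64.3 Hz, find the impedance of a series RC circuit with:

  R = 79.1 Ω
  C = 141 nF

Step 1 — Angular frequency: ω = 2π·f = 2π·64.3 = 404 rad/s.
Step 2 — Component impedances:
  R: Z = R = 79.1 Ω
  C: Z = 1/(jωC) = -j/(ω·C) = 0 - j1.755e+04 Ω
Step 3 — Series combination: Z_total = R + C = 79.1 - j1.755e+04 Ω = 1.755e+04∠-89.7° Ω.

Z = 79.1 - j1.755e+04 Ω = 1.755e+04∠-89.7° Ω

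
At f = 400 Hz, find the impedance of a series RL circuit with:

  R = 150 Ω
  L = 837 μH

Step 1 — Angular frequency: ω = 2π·f = 2π·400 = 2513 rad/s.
Step 2 — Component impedances:
  R: Z = R = 150 Ω
  L: Z = jωL = j·2513·0.000837 = 0 + j2.104 Ω
Step 3 — Series combination: Z_total = R + L = 150 + j2.104 Ω = 150∠0.8° Ω.

Z = 150 + j2.104 Ω = 150∠0.8° Ω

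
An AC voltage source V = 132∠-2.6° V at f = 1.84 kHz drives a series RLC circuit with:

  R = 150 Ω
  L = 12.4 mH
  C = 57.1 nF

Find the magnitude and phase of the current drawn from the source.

Step 1 — Angular frequency: ω = 2π·f = 2π·1840 = 1.156e+04 rad/s.
Step 2 — Component impedances:
  R: Z = R = 150 Ω
  L: Z = jωL = j·1.156e+04·0.0124 = 0 + j143.4 Ω
  C: Z = 1/(jωC) = -j/(ω·C) = 0 - j1515 Ω
Step 3 — Series combination: Z_total = R + L + C = 150 - j1371 Ω = 1380∠-83.8° Ω.
Step 4 — Source phasor: V = 132∠-2.6° V = 131.9 - j5.988 V.
Step 5 — Ohm's law: I = V / Z_total = (131.9 - j5.988) / (150 - j1371) = 0.01471 + j0.09454 A.
Step 6 — Convert to polar: |I| = 0.09568 A, ∠I = 81.2°.

I = 0.09568∠81.2° A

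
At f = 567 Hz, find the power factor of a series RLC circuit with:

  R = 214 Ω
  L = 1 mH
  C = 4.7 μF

Step 1 — Angular frequency: ω = 2π·f = 2π·567 = 3563 rad/s.
Step 2 — Component impedances:
  R: Z = R = 214 Ω
  L: Z = jωL = j·3563·0.001 = 0 + j3.563 Ω
  C: Z = 1/(jωC) = -j/(ω·C) = 0 - j59.72 Ω
Step 3 — Series combination: Z_total = R + L + C = 214 - j56.16 Ω = 221.2∠-14.7° Ω.
Step 4 — Power factor: PF = cos(φ) = Re(Z)/|Z| = 214/221.25 = 0.9672.
Step 5 — Type: Im(Z) = -56.16 ⇒ leading (phase φ = -14.7°).

PF = 0.9672 (leading, φ = -14.7°)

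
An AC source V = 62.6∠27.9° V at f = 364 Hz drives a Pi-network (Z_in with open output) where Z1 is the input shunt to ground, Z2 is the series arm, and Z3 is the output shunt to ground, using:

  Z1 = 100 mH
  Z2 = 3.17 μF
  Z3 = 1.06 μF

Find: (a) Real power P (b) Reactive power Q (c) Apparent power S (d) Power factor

Step 1 — Angular frequency: ω = 2π·f = 2π·364 = 2287 rad/s.
Step 2 — Component impedances:
  Z1: Z = jωL = j·2287·0.1 = 0 + j228.7 Ω
  Z2: Z = 1/(jωC) = -j/(ω·C) = 0 - j137.9 Ω
  Z3: Z = 1/(jωC) = -j/(ω·C) = 0 - j412.5 Ω
Step 3 — With open output, the series arm Z2 and the output shunt Z3 appear in series to ground: Z2 + Z3 = 0 - j550.4 Ω.
Step 4 — Parallel with input shunt Z1: Z_in = Z1 || (Z2 + Z3) = 0 + j391.3 Ω = 391.3∠90.0° Ω.
Step 5 — Source phasor: V = 62.6∠27.9° V = 55.32 + j29.29 V.
Step 6 — Current: I = V / Z = 0.07486 - j0.1414 A = 0.16∠-62.1° A.
Step 7 — Complex power: S = V·I* = 0 + j10.01 VA.
Step 8 — Real power: P = Re(S) = 0 W.
Step 9 — Reactive power: Q = Im(S) = 10.01 VAR.
Step 10 — Apparent power: |S| = 10.01 VA.
Step 11 — Power factor: PF = P/|S| = 0 (lagging).

(a) P = 0 W  (b) Q = 10.01 VAR  (c) S = 10.01 VA  (d) PF = 0 (lagging)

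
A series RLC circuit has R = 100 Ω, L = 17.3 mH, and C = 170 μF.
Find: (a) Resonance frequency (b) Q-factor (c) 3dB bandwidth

Step 1 — Resonance: ω₀ = 1/√(LC) = 1/√(0.0173·0.00017) = 583.1 rad/s.
Step 2 — f₀ = ω₀/(2π) = 92.81 Hz.
Step 3 — Series Q: Q = ω₀L/R = 583.1·0.0173/100 = 0.1009.
Step 4 — Bandwidth: Δω = ω₀/Q = 5780 rad/s; BW = Δω/(2π) = 920 Hz.

(a) f₀ = 92.81 Hz  (b) Q = 0.1009  (c) BW = 920 Hz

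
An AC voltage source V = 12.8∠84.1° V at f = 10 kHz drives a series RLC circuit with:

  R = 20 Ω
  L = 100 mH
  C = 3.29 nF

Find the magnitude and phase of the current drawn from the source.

Step 1 — Angular frequency: ω = 2π·f = 2π·1e+04 = 6.283e+04 rad/s.
Step 2 — Component impedances:
  R: Z = R = 20 Ω
  L: Z = jωL = j·6.283e+04·0.1 = 0 + j6283 Ω
  C: Z = 1/(jωC) = -j/(ω·C) = 0 - j4838 Ω
Step 3 — Series combination: Z_total = R + L + C = 20 + j1446 Ω = 1446∠89.2° Ω.
Step 4 — Source phasor: V = 12.8∠84.1° V = 1.316 + j12.73 V.
Step 5 — Ohm's law: I = V / Z_total = (1.316 + j12.73) / (20 + j1446) = 0.008818 - j0.0007881 A.
Step 6 — Convert to polar: |I| = 0.008853 A, ∠I = -5.1°.

I = 0.008853∠-5.1° A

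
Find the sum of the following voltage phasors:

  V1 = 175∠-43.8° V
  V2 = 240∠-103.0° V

Step 1 — Convert each phasor to rectangular form:
  V1 = 175·(cos(-43.8°) + j·sin(-43.8°)) = 126.3 - j121.1 V
  V2 = 240·(cos(-103.0°) + j·sin(-103.0°)) = -53.99 - j233.8 V
Step 2 — Sum components: V_total = 72.32 - j355 V.
Step 3 — Convert to polar: |V_total| = 362.3 V, ∠V_total = -78.5°.

V_total = 362.3∠-78.5° V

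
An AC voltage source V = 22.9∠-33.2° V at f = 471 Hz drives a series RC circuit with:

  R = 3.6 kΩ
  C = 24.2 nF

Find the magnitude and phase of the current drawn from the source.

Step 1 — Angular frequency: ω = 2π·f = 2π·471 = 2959 rad/s.
Step 2 — Component impedances:
  R: Z = R = 3600 Ω
  C: Z = 1/(jωC) = -j/(ω·C) = 0 - j1.396e+04 Ω
Step 3 — Series combination: Z_total = R + C = 3600 - j1.396e+04 Ω = 1.442e+04∠-75.5° Ω.
Step 4 — Source phasor: V = 22.9∠-33.2° V = 19.16 - j12.54 V.
Step 5 — Ohm's law: I = V / Z_total = (19.16 - j12.54) / (3600 - j1.396e+04) = 0.001174 + j0.00107 A.
Step 6 — Convert to polar: |I| = 0.001588 A, ∠I = 42.3°.

I = 0.001588∠42.3° A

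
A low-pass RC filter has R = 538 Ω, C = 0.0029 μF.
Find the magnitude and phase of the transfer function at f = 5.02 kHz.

Step 1 — Angular frequency: ω = 2π·5020 = 3.154e+04 rad/s.
Step 2 — Transfer function: H(jω) = 1/(1 + jωRC).
Step 3 — Denominator: 1 + jωRC = 1 + j·3.154e+04·538·2.9e-09 = 1 + j0.04921.
Step 4 — H = 0.9976 - j0.04909.
Step 5 — Magnitude: |H| = 0.9988 (-0.0 dB); phase: φ = -2.8°.

|H| = 0.9988 (-0.0 dB), φ = -2.8°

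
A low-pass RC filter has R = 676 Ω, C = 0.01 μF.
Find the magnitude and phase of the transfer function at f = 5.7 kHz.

Step 1 — Angular frequency: ω = 2π·5700 = 3.581e+04 rad/s.
Step 2 — Transfer function: H(jω) = 1/(1 + jωRC).
Step 3 — Denominator: 1 + jωRC = 1 + j·3.581e+04·676·1e-08 = 1 + j0.2421.
Step 4 — H = 0.9446 - j0.2287.
Step 5 — Magnitude: |H| = 0.9719 (-0.2 dB); phase: φ = -13.6°.

|H| = 0.9719 (-0.2 dB), φ = -13.6°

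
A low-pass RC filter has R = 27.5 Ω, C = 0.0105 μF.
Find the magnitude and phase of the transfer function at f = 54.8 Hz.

Step 1 — Angular frequency: ω = 2π·54.8 = 344.3 rad/s.
Step 2 — Transfer function: H(jω) = 1/(1 + jωRC).
Step 3 — Denominator: 1 + jωRC = 1 + j·344.3·27.5·1.05e-08 = 1 + j9.942e-05.
Step 4 — H = 1 - j9.942e-05.
Step 5 — Magnitude: |H| = 1 (-0.0 dB); phase: φ = -0.0°.

|H| = 1 (-0.0 dB), φ = -0.0°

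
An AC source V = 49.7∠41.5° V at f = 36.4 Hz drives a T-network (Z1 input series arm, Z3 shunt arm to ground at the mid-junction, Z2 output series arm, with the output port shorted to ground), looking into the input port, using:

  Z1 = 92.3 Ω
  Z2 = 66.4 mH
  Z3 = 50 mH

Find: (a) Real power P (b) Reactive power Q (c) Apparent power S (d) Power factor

Step 1 — Angular frequency: ω = 2π·f = 2π·36.4 = 228.7 rad/s.
Step 2 — Component impedances:
  Z1: Z = R = 92.3 Ω
  Z2: Z = jωL = j·228.7·0.0664 = 0 + j15.19 Ω
  Z3: Z = jωL = j·228.7·0.05 = 0 + j11.44 Ω
Step 3 — With the output port shorted to ground, the output series arm Z2 runs from the junction to ground; the shunt arm Z3 also runs from the junction to ground. They appear in parallel: Z3 || Z2 = 0 + j6.523 Ω.
Step 4 — Series with input arm Z1: Z_in = Z1 + (Z3 || Z2) = 92.3 + j6.523 Ω = 92.53∠4.0° Ω.
Step 5 — Source phasor: V = 49.7∠41.5° V = 37.22 + j32.93 V.
Step 6 — Current: I = V / Z = 0.4264 + j0.3267 A = 0.5371∠37.5° A.
Step 7 — Complex power: S = V·I* = 26.63 + j1.882 VA.
Step 8 — Real power: P = Re(S) = 26.63 W.
Step 9 — Reactive power: Q = Im(S) = 1.882 VAR.
Step 10 — Apparent power: |S| = 26.69 VA.
Step 11 — Power factor: PF = P/|S| = 0.9975 (lagging).

(a) P = 26.63 W  (b) Q = 1.882 VAR  (c) S = 26.69 VA  (d) PF = 0.9975 (lagging)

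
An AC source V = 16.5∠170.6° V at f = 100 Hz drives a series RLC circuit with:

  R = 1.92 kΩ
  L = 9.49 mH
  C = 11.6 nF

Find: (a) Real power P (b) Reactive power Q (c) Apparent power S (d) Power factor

Step 1 — Angular frequency: ω = 2π·f = 2π·100 = 628.3 rad/s.
Step 2 — Component impedances:
  R: Z = R = 1920 Ω
  L: Z = jωL = j·628.3·0.00949 = 0 + j5.963 Ω
  C: Z = 1/(jωC) = -j/(ω·C) = 0 - j1.372e+05 Ω
Step 3 — Series combination: Z_total = R + L + C = 1920 - j1.372e+05 Ω = 1.372e+05∠-89.2° Ω.
Step 4 — Source phasor: V = 16.5∠170.6° V = -16.28 + j2.695 V.
Step 5 — Current: I = V / Z = -2.13e-05 - j0.0001184 A = 0.0001203∠-100.2° A.
Step 6 — Complex power: S = V·I* = 2.776e-05 - j0.001984 VA.
Step 7 — Real power: P = Re(S) = 2.776e-05 W.
Step 8 — Reactive power: Q = Im(S) = -0.001984 VAR.
Step 9 — Apparent power: |S| = 0.001984 VA.
Step 10 — Power factor: PF = P/|S| = 0.01399 (leading).

(a) P = 2.776e-05 W  (b) Q = -0.001984 VAR  (c) S = 0.001984 VA  (d) PF = 0.01399 (leading)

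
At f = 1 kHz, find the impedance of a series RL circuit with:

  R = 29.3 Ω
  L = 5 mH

Step 1 — Angular frequency: ω = 2π·f = 2π·1000 = 6283 rad/s.
Step 2 — Component impedances:
  R: Z = R = 29.3 Ω
  L: Z = jωL = j·6283·0.005 = 0 + j31.42 Ω
Step 3 — Series combination: Z_total = R + L = 29.3 + j31.42 Ω = 42.96∠47.0° Ω.

Z = 29.3 + j31.42 Ω = 42.96∠47.0° Ω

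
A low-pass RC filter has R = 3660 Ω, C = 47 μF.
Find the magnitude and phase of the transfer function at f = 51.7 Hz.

Step 1 — Angular frequency: ω = 2π·51.7 = 324.8 rad/s.
Step 2 — Transfer function: H(jω) = 1/(1 + jωRC).
Step 3 — Denominator: 1 + jωRC = 1 + j·324.8·3660·4.7e-05 = 1 + j55.88.
Step 4 — H = 0.0003202 - j0.01789.
Step 5 — Magnitude: |H| = 0.01789 (-34.9 dB); phase: φ = -89.0°.

|H| = 0.01789 (-34.9 dB), φ = -89.0°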